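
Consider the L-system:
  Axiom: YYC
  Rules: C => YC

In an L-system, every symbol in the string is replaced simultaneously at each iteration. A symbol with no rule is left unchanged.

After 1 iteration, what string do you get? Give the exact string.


Answer: YYYC

Derivation:
Step 0: YYC
Step 1: YYYC


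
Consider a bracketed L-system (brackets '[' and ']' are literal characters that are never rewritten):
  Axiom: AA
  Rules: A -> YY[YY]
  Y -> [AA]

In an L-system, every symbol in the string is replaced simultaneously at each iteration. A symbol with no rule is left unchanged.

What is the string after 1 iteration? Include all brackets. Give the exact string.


Step 0: AA
Step 1: YY[YY]YY[YY]

Answer: YY[YY]YY[YY]


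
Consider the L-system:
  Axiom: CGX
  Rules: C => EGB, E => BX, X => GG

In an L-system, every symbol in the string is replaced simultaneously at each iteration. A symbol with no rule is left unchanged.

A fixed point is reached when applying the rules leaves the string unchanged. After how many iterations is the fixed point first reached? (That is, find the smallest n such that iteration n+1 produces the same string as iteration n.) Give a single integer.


Answer: 3

Derivation:
Step 0: CGX
Step 1: EGBGGG
Step 2: BXGBGGG
Step 3: BGGGBGGG
Step 4: BGGGBGGG  (unchanged — fixed point at step 3)


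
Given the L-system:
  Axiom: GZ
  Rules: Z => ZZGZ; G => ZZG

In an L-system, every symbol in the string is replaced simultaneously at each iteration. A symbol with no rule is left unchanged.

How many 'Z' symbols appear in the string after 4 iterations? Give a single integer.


Step 0: GZ  (1 'Z')
Step 1: ZZGZZGZ  (5 'Z')
Step 2: ZZGZZZGZZZGZZGZZZGZZZGZZGZ  (19 'Z')
Step 3: ZZGZZZGZZZGZZGZZZGZZZGZZZGZZGZZZGZZZGZZZGZZGZZZGZZZGZZGZZZGZZZGZZZGZZGZZZGZZZGZZZGZZGZZZGZZZGZZGZ  (71 'Z')
Step 4: ZZGZZZGZZZGZZGZZZGZZZGZZZGZZGZZZGZZZGZZZGZZGZZZGZZZGZZGZZZGZZZGZZZGZZGZZZGZZZGZZZGZZGZZZGZZZGZZZGZZGZZZGZZZGZZGZZZGZZZGZZZGZZGZZZGZZZGZZZGZZGZZZGZZZGZZZGZZGZZZGZZZGZZGZZZGZZZGZZZGZZGZZZGZZZGZZZGZZGZZZGZZZGZZGZZZGZZZGZZZGZZGZZZGZZZGZZZGZZGZZZGZZZGZZZGZZGZZZGZZZGZZGZZZGZZZGZZZGZZGZZZGZZZGZZZGZZGZZZGZZZGZZZGZZGZZZGZZZGZZGZZZGZZZGZZZGZZGZZZGZZZGZZZGZZGZZZGZZZGZZGZ  (265 'Z')

Answer: 265


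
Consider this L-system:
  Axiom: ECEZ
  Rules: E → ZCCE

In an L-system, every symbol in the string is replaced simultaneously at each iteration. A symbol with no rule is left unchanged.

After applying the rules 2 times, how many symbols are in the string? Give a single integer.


Step 0: length = 4
Step 1: length = 10
Step 2: length = 16

Answer: 16


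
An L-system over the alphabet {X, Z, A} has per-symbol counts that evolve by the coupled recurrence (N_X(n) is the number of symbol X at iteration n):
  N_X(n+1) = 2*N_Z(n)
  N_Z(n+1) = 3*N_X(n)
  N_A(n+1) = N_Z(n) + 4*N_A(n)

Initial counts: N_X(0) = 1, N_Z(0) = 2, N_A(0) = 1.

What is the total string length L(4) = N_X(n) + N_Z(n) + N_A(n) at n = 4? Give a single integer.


Step 0: N_X=1, N_Z=2, N_A=1, L=4
Step 1: N_X=4, N_Z=3, N_A=6, L=13
Step 2: N_X=6, N_Z=12, N_A=27, L=45
Step 3: N_X=24, N_Z=18, N_A=120, L=162
Step 4: N_X=36, N_Z=72, N_A=498, L=606

Answer: 606


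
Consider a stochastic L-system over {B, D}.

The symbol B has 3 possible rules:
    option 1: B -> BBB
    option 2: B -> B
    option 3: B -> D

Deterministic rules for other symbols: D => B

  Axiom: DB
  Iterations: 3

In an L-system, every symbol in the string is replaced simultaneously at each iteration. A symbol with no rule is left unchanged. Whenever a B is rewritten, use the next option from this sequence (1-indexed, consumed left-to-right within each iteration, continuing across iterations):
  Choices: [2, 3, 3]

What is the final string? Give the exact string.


Step 0: DB
Step 1: BB  (used choices [2])
Step 2: DD  (used choices [3, 3])
Step 3: BB  (used choices [])

Answer: BB


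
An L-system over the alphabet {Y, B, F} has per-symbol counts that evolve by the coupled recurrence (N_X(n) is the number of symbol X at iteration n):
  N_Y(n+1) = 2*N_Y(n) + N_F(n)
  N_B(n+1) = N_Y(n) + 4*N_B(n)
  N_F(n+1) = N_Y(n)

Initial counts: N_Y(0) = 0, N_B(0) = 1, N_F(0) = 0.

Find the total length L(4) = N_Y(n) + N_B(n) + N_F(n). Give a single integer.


Step 0: N_Y=0, N_B=1, N_F=0, L=1
Step 1: N_Y=0, N_B=4, N_F=0, L=4
Step 2: N_Y=0, N_B=16, N_F=0, L=16
Step 3: N_Y=0, N_B=64, N_F=0, L=64
Step 4: N_Y=0, N_B=256, N_F=0, L=256

Answer: 256


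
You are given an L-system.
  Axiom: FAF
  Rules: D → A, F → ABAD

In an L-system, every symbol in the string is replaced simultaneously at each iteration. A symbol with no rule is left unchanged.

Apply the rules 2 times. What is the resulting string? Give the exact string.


Answer: ABAAAABAA

Derivation:
Step 0: FAF
Step 1: ABADAABAD
Step 2: ABAAAABAA


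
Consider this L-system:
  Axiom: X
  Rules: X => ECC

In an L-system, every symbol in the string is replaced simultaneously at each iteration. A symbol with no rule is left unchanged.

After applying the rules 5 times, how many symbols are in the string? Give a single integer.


Answer: 3

Derivation:
Step 0: length = 1
Step 1: length = 3
Step 2: length = 3
Step 3: length = 3
Step 4: length = 3
Step 5: length = 3


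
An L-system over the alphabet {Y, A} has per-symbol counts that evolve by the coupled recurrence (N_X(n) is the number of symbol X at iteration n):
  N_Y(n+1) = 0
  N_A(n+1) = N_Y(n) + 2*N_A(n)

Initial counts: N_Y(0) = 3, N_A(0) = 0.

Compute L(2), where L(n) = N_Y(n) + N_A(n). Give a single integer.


Answer: 6

Derivation:
Step 0: N_Y=3, N_A=0, L=3
Step 1: N_Y=0, N_A=3, L=3
Step 2: N_Y=0, N_A=6, L=6


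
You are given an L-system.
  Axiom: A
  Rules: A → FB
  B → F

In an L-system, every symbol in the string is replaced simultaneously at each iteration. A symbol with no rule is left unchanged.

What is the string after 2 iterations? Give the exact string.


Step 0: A
Step 1: FB
Step 2: FF

Answer: FF


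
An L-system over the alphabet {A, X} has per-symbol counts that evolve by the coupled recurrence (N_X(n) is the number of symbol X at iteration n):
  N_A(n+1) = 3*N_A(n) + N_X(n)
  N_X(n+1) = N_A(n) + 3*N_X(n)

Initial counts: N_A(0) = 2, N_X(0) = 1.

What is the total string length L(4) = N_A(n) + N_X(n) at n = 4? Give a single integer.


Step 0: N_A=2, N_X=1, L=3
Step 1: N_A=7, N_X=5, L=12
Step 2: N_A=26, N_X=22, L=48
Step 3: N_A=100, N_X=92, L=192
Step 4: N_A=392, N_X=376, L=768

Answer: 768


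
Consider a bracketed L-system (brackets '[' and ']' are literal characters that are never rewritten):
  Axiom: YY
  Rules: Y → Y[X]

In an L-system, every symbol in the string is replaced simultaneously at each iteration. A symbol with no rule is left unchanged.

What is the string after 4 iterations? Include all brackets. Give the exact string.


Answer: Y[X][X][X][X]Y[X][X][X][X]

Derivation:
Step 0: YY
Step 1: Y[X]Y[X]
Step 2: Y[X][X]Y[X][X]
Step 3: Y[X][X][X]Y[X][X][X]
Step 4: Y[X][X][X][X]Y[X][X][X][X]


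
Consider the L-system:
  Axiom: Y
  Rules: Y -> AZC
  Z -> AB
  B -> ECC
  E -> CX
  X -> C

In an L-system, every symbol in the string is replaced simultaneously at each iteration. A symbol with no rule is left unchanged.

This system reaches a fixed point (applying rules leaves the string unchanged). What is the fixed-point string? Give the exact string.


Step 0: Y
Step 1: AZC
Step 2: AABC
Step 3: AAECCC
Step 4: AACXCCC
Step 5: AACCCCC
Step 6: AACCCCC  (unchanged — fixed point at step 5)

Answer: AACCCCC


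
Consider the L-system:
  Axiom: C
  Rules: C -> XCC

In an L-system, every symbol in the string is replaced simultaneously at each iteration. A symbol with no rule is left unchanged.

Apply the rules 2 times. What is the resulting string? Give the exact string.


Answer: XXCCXCC

Derivation:
Step 0: C
Step 1: XCC
Step 2: XXCCXCC


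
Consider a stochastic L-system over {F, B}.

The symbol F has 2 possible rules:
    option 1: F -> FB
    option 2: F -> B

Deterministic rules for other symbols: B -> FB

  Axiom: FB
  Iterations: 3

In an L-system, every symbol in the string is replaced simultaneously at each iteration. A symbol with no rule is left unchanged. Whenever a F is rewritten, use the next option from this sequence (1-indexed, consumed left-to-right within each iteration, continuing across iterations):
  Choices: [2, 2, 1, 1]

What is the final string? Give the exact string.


Answer: FBFBFBFBFB

Derivation:
Step 0: FB
Step 1: BFB  (used choices [2])
Step 2: FBBFB  (used choices [2])
Step 3: FBFBFBFBFB  (used choices [1, 1])


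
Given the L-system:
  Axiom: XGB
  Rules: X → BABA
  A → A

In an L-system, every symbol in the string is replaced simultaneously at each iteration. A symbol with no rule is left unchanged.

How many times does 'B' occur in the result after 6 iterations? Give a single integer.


Answer: 3

Derivation:
Step 0: XGB  (1 'B')
Step 1: BABAGB  (3 'B')
Step 2: BABAGB  (3 'B')
Step 3: BABAGB  (3 'B')
Step 4: BABAGB  (3 'B')
Step 5: BABAGB  (3 'B')
Step 6: BABAGB  (3 'B')


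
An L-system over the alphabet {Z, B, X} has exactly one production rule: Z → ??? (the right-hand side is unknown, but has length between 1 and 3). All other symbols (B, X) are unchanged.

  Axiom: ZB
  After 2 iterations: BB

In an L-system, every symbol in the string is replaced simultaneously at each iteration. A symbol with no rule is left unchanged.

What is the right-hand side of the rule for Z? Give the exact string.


Trying Z → B:
  Step 0: ZB
  Step 1: BB
  Step 2: BB
Matches the given result.

Answer: B


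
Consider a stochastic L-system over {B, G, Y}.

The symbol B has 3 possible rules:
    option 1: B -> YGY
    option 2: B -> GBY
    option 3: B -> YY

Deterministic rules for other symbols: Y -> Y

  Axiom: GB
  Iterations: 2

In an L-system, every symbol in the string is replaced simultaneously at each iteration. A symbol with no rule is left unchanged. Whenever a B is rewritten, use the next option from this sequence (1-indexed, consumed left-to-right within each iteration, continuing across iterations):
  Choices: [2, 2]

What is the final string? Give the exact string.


Step 0: GB
Step 1: GGBY  (used choices [2])
Step 2: GGGBYY  (used choices [2])

Answer: GGGBYY


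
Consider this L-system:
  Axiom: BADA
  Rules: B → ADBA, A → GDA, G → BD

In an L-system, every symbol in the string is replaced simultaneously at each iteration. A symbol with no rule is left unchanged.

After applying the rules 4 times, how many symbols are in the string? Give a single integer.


Answer: 100

Derivation:
Step 0: length = 4
Step 1: length = 11
Step 2: length = 24
Step 3: length = 49
Step 4: length = 100


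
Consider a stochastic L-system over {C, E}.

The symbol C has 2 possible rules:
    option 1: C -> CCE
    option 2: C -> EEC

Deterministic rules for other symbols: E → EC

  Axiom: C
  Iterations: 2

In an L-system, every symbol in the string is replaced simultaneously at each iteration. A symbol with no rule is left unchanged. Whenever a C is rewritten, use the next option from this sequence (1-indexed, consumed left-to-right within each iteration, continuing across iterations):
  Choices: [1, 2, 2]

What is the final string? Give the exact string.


Step 0: C
Step 1: CCE  (used choices [1])
Step 2: EECEECEC  (used choices [2, 2])

Answer: EECEECEC


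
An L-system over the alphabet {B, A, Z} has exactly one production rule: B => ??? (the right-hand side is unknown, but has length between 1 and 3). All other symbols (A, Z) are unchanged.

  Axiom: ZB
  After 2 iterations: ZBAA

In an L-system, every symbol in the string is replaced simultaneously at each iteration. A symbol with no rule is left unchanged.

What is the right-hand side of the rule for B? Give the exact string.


Trying B => BA:
  Step 0: ZB
  Step 1: ZBA
  Step 2: ZBAA
Matches the given result.

Answer: BA


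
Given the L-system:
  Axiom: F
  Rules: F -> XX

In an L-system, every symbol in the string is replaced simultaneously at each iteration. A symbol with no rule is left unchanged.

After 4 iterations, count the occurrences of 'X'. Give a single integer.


Answer: 2

Derivation:
Step 0: F  (0 'X')
Step 1: XX  (2 'X')
Step 2: XX  (2 'X')
Step 3: XX  (2 'X')
Step 4: XX  (2 'X')


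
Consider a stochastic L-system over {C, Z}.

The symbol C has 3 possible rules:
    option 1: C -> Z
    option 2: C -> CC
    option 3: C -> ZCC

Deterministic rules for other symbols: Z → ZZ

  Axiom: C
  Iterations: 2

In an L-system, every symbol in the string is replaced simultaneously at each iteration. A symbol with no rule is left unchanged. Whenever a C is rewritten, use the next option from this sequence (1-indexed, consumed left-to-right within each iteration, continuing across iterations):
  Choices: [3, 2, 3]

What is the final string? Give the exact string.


Answer: ZZCCZCC

Derivation:
Step 0: C
Step 1: ZCC  (used choices [3])
Step 2: ZZCCZCC  (used choices [2, 3])


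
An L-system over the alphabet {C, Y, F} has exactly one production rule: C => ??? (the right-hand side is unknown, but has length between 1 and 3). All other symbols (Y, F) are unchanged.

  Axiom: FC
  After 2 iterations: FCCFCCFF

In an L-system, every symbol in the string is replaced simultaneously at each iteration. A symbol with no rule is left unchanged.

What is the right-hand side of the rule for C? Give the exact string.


Trying C => CCF:
  Step 0: FC
  Step 1: FCCF
  Step 2: FCCFCCFF
Matches the given result.

Answer: CCF


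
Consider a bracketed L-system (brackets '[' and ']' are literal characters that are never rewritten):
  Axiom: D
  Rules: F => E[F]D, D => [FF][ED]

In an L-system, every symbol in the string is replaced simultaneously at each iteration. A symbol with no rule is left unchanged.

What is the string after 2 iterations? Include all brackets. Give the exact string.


Step 0: D
Step 1: [FF][ED]
Step 2: [E[F]DE[F]D][E[FF][ED]]

Answer: [E[F]DE[F]D][E[FF][ED]]


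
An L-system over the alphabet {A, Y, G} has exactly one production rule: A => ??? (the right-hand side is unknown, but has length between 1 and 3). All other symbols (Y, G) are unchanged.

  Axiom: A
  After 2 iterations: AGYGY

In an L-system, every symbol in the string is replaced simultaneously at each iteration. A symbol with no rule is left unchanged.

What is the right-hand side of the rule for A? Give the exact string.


Trying A => AGY:
  Step 0: A
  Step 1: AGY
  Step 2: AGYGY
Matches the given result.

Answer: AGY


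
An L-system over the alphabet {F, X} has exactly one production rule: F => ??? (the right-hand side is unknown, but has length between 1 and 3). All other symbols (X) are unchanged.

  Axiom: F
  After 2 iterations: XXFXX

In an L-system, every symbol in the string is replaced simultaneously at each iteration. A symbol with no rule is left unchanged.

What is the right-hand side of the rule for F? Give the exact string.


Answer: XFX

Derivation:
Trying F => XFX:
  Step 0: F
  Step 1: XFX
  Step 2: XXFXX
Matches the given result.


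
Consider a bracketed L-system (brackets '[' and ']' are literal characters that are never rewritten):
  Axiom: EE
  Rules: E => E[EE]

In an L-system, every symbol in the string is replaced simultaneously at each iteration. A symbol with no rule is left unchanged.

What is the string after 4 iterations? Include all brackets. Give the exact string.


Step 0: EE
Step 1: E[EE]E[EE]
Step 2: E[EE][E[EE]E[EE]]E[EE][E[EE]E[EE]]
Step 3: E[EE][E[EE]E[EE]][E[EE][E[EE]E[EE]]E[EE][E[EE]E[EE]]]E[EE][E[EE]E[EE]][E[EE][E[EE]E[EE]]E[EE][E[EE]E[EE]]]
Step 4: E[EE][E[EE]E[EE]][E[EE][E[EE]E[EE]]E[EE][E[EE]E[EE]]][E[EE][E[EE]E[EE]][E[EE][E[EE]E[EE]]E[EE][E[EE]E[EE]]]E[EE][E[EE]E[EE]][E[EE][E[EE]E[EE]]E[EE][E[EE]E[EE]]]]E[EE][E[EE]E[EE]][E[EE][E[EE]E[EE]]E[EE][E[EE]E[EE]]][E[EE][E[EE]E[EE]][E[EE][E[EE]E[EE]]E[EE][E[EE]E[EE]]]E[EE][E[EE]E[EE]][E[EE][E[EE]E[EE]]E[EE][E[EE]E[EE]]]]

Answer: E[EE][E[EE]E[EE]][E[EE][E[EE]E[EE]]E[EE][E[EE]E[EE]]][E[EE][E[EE]E[EE]][E[EE][E[EE]E[EE]]E[EE][E[EE]E[EE]]]E[EE][E[EE]E[EE]][E[EE][E[EE]E[EE]]E[EE][E[EE]E[EE]]]]E[EE][E[EE]E[EE]][E[EE][E[EE]E[EE]]E[EE][E[EE]E[EE]]][E[EE][E[EE]E[EE]][E[EE][E[EE]E[EE]]E[EE][E[EE]E[EE]]]E[EE][E[EE]E[EE]][E[EE][E[EE]E[EE]]E[EE][E[EE]E[EE]]]]


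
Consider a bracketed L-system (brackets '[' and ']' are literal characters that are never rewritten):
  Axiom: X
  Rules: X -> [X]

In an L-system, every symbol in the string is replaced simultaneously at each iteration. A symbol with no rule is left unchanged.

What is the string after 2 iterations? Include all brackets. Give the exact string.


Answer: [[X]]

Derivation:
Step 0: X
Step 1: [X]
Step 2: [[X]]


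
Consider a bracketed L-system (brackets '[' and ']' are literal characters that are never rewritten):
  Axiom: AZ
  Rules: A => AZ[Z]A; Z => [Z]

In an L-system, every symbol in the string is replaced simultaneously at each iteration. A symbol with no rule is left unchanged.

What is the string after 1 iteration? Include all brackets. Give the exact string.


Step 0: AZ
Step 1: AZ[Z]A[Z]

Answer: AZ[Z]A[Z]


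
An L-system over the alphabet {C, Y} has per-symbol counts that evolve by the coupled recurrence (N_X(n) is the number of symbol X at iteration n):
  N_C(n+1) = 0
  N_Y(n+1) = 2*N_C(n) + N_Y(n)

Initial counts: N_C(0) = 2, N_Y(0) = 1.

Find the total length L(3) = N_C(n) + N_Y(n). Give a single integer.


Step 0: N_C=2, N_Y=1, L=3
Step 1: N_C=0, N_Y=5, L=5
Step 2: N_C=0, N_Y=5, L=5
Step 3: N_C=0, N_Y=5, L=5

Answer: 5


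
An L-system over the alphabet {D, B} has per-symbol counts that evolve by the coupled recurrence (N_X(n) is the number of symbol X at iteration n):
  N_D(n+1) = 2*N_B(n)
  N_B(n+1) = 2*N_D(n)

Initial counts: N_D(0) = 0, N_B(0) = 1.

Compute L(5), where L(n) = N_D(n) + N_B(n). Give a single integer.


Answer: 32

Derivation:
Step 0: N_D=0, N_B=1, L=1
Step 1: N_D=2, N_B=0, L=2
Step 2: N_D=0, N_B=4, L=4
Step 3: N_D=8, N_B=0, L=8
Step 4: N_D=0, N_B=16, L=16
Step 5: N_D=32, N_B=0, L=32


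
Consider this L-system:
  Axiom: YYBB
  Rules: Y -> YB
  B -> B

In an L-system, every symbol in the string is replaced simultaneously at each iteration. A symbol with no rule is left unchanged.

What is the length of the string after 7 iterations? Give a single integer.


Step 0: length = 4
Step 1: length = 6
Step 2: length = 8
Step 3: length = 10
Step 4: length = 12
Step 5: length = 14
Step 6: length = 16
Step 7: length = 18

Answer: 18


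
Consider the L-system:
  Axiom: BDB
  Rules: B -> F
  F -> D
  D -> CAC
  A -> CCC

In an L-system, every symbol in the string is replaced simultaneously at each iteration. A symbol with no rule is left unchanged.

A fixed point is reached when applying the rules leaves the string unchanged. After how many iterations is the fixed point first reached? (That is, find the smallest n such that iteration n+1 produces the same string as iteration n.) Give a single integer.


Step 0: BDB
Step 1: FCACF
Step 2: DCCCCCD
Step 3: CACCCCCCCAC
Step 4: CCCCCCCCCCCCCCC
Step 5: CCCCCCCCCCCCCCC  (unchanged — fixed point at step 4)

Answer: 4


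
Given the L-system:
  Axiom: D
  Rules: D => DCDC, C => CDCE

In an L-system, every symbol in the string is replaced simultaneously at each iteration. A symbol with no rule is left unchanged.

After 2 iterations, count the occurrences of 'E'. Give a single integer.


Step 0: D  (0 'E')
Step 1: DCDC  (0 'E')
Step 2: DCDCCDCEDCDCCDCE  (2 'E')

Answer: 2


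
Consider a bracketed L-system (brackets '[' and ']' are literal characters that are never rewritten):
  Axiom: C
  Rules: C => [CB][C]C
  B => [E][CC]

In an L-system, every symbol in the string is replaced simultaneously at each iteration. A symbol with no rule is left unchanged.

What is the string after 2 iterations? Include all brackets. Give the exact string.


Answer: [[CB][C]C[E][CC]][[CB][C]C][CB][C]C

Derivation:
Step 0: C
Step 1: [CB][C]C
Step 2: [[CB][C]C[E][CC]][[CB][C]C][CB][C]C


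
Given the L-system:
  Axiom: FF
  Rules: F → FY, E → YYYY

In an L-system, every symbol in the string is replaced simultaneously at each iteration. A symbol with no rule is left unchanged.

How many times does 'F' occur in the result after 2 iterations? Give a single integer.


Step 0: FF  (2 'F')
Step 1: FYFY  (2 'F')
Step 2: FYYFYY  (2 'F')

Answer: 2


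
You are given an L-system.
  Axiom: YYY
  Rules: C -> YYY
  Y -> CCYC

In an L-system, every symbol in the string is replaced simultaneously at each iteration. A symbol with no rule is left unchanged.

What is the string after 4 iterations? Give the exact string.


Answer: YYYYYYCCYCYYYYYYYYYCCYCYYYYYYYYYCCYCYYYYYYYYYCCYCYYYYYYYYYCCYCYYYYYYYYYCCYCYYYCCYCCCYCCCYCCCYCCCYCCCYCYYYYYYCCYCYYYCCYCCCYCCCYCYYYYYYCCYCYYYYYYYYYCCYCYYYYYYYYYCCYCYYYYYYYYYCCYCYYYYYYYYYCCYCYYYYYYYYYCCYCYYYYYYYYYCCYCYYYYYYYYYCCYCYYYYYYYYYCCYCYYYCCYCCCYCCCYCCCYCCCYCCCYCYYYYYYCCYCYYYCCYCCCYCCCYCYYYYYYCCYCYYYYYYYYYCCYCYYYYYYYYYCCYCYYYYYYYYYCCYCYYYYYYYYYCCYCYYYYYYYYYCCYCYYYYYYYYYCCYCYYYYYYYYYCCYCYYYYYYYYYCCYCYYYCCYCCCYCCCYCCCYCCCYCCCYCYYYYYYCCYCYYYCCYCCCYCCCYCYYYYYYCCYCYYYYYYYYYCCYCYYYYYYYYYCCYCYYY

Derivation:
Step 0: YYY
Step 1: CCYCCCYCCCYC
Step 2: YYYYYYCCYCYYYYYYYYYCCYCYYYYYYYYYCCYCYYY
Step 3: CCYCCCYCCCYCCCYCCCYCCCYCYYYYYYCCYCYYYCCYCCCYCCCYCCCYCCCYCCCYCCCYCCCYCCCYCYYYYYYCCYCYYYCCYCCCYCCCYCCCYCCCYCCCYCCCYCCCYCCCYCYYYYYYCCYCYYYCCYCCCYCCCYC
Step 4: YYYYYYCCYCYYYYYYYYYCCYCYYYYYYYYYCCYCYYYYYYYYYCCYCYYYYYYYYYCCYCYYYYYYYYYCCYCYYYCCYCCCYCCCYCCCYCCCYCCCYCYYYYYYCCYCYYYCCYCCCYCCCYCYYYYYYCCYCYYYYYYYYYCCYCYYYYYYYYYCCYCYYYYYYYYYCCYCYYYYYYYYYCCYCYYYYYYYYYCCYCYYYYYYYYYCCYCYYYYYYYYYCCYCYYYYYYYYYCCYCYYYCCYCCCYCCCYCCCYCCCYCCCYCYYYYYYCCYCYYYCCYCCCYCCCYCYYYYYYCCYCYYYYYYYYYCCYCYYYYYYYYYCCYCYYYYYYYYYCCYCYYYYYYYYYCCYCYYYYYYYYYCCYCYYYYYYYYYCCYCYYYYYYYYYCCYCYYYYYYYYYCCYCYYYCCYCCCYCCCYCCCYCCCYCCCYCYYYYYYCCYCYYYCCYCCCYCCCYCYYYYYYCCYCYYYYYYYYYCCYCYYYYYYYYYCCYCYYY


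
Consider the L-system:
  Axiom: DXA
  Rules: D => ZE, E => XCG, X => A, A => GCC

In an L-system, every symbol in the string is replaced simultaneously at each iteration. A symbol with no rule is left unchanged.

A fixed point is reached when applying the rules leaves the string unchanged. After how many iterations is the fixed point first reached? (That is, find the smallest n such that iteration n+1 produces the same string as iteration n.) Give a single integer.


Answer: 4

Derivation:
Step 0: DXA
Step 1: ZEAGCC
Step 2: ZXCGGCCGCC
Step 3: ZACGGCCGCC
Step 4: ZGCCCGGCCGCC
Step 5: ZGCCCGGCCGCC  (unchanged — fixed point at step 4)


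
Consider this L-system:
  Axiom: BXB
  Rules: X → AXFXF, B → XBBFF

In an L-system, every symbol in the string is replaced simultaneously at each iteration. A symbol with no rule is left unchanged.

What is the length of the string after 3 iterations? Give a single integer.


Step 0: length = 3
Step 1: length = 15
Step 2: length = 47
Step 3: length = 127

Answer: 127


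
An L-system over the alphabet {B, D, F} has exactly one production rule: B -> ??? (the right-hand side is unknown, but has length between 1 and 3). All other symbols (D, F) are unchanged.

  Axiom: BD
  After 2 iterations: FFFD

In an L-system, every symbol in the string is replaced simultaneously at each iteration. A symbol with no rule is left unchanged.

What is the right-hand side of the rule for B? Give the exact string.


Trying B -> FFF:
  Step 0: BD
  Step 1: FFFD
  Step 2: FFFD
Matches the given result.

Answer: FFF


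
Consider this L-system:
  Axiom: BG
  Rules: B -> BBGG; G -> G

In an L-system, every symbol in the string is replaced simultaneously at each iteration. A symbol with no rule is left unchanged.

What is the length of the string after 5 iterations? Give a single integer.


Answer: 95

Derivation:
Step 0: length = 2
Step 1: length = 5
Step 2: length = 11
Step 3: length = 23
Step 4: length = 47
Step 5: length = 95


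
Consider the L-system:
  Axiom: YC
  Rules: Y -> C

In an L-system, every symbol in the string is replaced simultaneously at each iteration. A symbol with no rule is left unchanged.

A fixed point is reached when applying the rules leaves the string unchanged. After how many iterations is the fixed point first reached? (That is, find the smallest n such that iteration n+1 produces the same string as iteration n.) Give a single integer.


Answer: 1

Derivation:
Step 0: YC
Step 1: CC
Step 2: CC  (unchanged — fixed point at step 1)


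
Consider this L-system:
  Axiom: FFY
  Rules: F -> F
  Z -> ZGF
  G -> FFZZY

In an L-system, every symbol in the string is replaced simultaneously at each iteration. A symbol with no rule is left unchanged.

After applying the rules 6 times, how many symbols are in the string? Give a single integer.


Step 0: length = 3
Step 1: length = 3
Step 2: length = 3
Step 3: length = 3
Step 4: length = 3
Step 5: length = 3
Step 6: length = 3

Answer: 3


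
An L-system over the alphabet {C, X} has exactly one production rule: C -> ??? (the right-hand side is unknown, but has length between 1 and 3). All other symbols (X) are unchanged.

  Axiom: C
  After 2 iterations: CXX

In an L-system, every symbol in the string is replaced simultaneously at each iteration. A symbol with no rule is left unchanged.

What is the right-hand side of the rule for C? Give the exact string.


Trying C -> CX:
  Step 0: C
  Step 1: CX
  Step 2: CXX
Matches the given result.

Answer: CX


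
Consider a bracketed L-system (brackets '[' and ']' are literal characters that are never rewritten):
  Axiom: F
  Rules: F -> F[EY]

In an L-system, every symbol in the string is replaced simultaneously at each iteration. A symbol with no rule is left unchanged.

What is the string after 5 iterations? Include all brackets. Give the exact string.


Answer: F[EY][EY][EY][EY][EY]

Derivation:
Step 0: F
Step 1: F[EY]
Step 2: F[EY][EY]
Step 3: F[EY][EY][EY]
Step 4: F[EY][EY][EY][EY]
Step 5: F[EY][EY][EY][EY][EY]


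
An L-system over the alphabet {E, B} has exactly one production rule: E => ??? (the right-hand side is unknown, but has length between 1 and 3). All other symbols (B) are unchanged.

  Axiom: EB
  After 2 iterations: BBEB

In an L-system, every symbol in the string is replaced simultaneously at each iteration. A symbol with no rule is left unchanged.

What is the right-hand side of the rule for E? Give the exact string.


Answer: BE

Derivation:
Trying E => BE:
  Step 0: EB
  Step 1: BEB
  Step 2: BBEB
Matches the given result.


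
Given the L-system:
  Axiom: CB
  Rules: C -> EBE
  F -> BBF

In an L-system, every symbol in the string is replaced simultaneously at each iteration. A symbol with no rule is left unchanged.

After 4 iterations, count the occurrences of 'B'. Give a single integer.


Answer: 2

Derivation:
Step 0: CB  (1 'B')
Step 1: EBEB  (2 'B')
Step 2: EBEB  (2 'B')
Step 3: EBEB  (2 'B')
Step 4: EBEB  (2 'B')


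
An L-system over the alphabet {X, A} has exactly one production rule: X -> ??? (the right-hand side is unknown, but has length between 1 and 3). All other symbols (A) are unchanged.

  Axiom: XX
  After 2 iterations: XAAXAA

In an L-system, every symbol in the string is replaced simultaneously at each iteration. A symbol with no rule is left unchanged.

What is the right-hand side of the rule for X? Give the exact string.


Trying X -> XA:
  Step 0: XX
  Step 1: XAXA
  Step 2: XAAXAA
Matches the given result.

Answer: XA


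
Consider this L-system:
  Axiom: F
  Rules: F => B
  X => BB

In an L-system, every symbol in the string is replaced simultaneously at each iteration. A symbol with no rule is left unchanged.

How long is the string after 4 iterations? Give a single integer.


Step 0: length = 1
Step 1: length = 1
Step 2: length = 1
Step 3: length = 1
Step 4: length = 1

Answer: 1


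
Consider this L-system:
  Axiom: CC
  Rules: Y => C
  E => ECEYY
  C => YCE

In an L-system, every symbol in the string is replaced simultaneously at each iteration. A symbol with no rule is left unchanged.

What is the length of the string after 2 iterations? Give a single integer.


Answer: 18

Derivation:
Step 0: length = 2
Step 1: length = 6
Step 2: length = 18


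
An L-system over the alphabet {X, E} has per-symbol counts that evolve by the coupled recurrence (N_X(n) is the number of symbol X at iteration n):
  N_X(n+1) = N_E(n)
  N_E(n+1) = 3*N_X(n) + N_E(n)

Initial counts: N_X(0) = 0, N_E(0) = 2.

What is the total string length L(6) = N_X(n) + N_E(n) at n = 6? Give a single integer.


Answer: 274

Derivation:
Step 0: N_X=0, N_E=2, L=2
Step 1: N_X=2, N_E=2, L=4
Step 2: N_X=2, N_E=8, L=10
Step 3: N_X=8, N_E=14, L=22
Step 4: N_X=14, N_E=38, L=52
Step 5: N_X=38, N_E=80, L=118
Step 6: N_X=80, N_E=194, L=274


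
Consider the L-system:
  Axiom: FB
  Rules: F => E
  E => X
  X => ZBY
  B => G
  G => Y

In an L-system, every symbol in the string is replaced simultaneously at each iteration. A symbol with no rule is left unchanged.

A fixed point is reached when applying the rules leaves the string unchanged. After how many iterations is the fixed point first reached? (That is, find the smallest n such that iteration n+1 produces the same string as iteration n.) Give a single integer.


Answer: 5

Derivation:
Step 0: FB
Step 1: EG
Step 2: XY
Step 3: ZBYY
Step 4: ZGYY
Step 5: ZYYY
Step 6: ZYYY  (unchanged — fixed point at step 5)


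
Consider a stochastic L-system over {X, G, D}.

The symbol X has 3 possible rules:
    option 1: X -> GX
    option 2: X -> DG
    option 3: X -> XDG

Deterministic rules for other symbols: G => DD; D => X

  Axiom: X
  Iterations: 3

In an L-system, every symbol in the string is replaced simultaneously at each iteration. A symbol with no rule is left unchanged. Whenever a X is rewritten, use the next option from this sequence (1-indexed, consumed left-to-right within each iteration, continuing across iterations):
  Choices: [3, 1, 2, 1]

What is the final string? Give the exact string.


Answer: DDDGGXXX

Derivation:
Step 0: X
Step 1: XDG  (used choices [3])
Step 2: GXXDD  (used choices [1])
Step 3: DDDGGXXX  (used choices [2, 1])


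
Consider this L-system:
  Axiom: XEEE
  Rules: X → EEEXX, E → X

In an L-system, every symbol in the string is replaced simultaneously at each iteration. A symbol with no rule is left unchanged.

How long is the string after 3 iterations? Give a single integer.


Step 0: length = 4
Step 1: length = 8
Step 2: length = 28
Step 3: length = 80

Answer: 80


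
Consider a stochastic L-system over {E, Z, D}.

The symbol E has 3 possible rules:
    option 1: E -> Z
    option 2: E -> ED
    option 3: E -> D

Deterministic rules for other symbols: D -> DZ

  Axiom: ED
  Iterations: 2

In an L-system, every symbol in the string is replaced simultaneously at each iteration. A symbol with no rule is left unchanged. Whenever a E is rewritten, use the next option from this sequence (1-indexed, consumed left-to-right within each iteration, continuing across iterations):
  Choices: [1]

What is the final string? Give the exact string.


Step 0: ED
Step 1: ZDZ  (used choices [1])
Step 2: ZDZZ  (used choices [])

Answer: ZDZZ


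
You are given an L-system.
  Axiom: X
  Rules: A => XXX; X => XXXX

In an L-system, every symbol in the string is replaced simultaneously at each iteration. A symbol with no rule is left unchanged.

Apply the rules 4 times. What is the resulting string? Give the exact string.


Step 0: X
Step 1: XXXX
Step 2: XXXXXXXXXXXXXXXX
Step 3: XXXXXXXXXXXXXXXXXXXXXXXXXXXXXXXXXXXXXXXXXXXXXXXXXXXXXXXXXXXXXXXX
Step 4: XXXXXXXXXXXXXXXXXXXXXXXXXXXXXXXXXXXXXXXXXXXXXXXXXXXXXXXXXXXXXXXXXXXXXXXXXXXXXXXXXXXXXXXXXXXXXXXXXXXXXXXXXXXXXXXXXXXXXXXXXXXXXXXXXXXXXXXXXXXXXXXXXXXXXXXXXXXXXXXXXXXXXXXXXXXXXXXXXXXXXXXXXXXXXXXXXXXXXXXXXXXXXXXXXXXXXXXXXXXXXXXXXXXXXXXXXXXXXXXXXXXXXXXXXXXXXXXX

Answer: XXXXXXXXXXXXXXXXXXXXXXXXXXXXXXXXXXXXXXXXXXXXXXXXXXXXXXXXXXXXXXXXXXXXXXXXXXXXXXXXXXXXXXXXXXXXXXXXXXXXXXXXXXXXXXXXXXXXXXXXXXXXXXXXXXXXXXXXXXXXXXXXXXXXXXXXXXXXXXXXXXXXXXXXXXXXXXXXXXXXXXXXXXXXXXXXXXXXXXXXXXXXXXXXXXXXXXXXXXXXXXXXXXXXXXXXXXXXXXXXXXXXXXXXXXXXXXXX


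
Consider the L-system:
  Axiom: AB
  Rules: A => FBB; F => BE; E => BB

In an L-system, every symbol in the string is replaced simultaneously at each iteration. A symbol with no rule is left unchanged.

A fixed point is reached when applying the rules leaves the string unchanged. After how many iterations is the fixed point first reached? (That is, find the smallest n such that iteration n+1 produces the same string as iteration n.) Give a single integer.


Answer: 3

Derivation:
Step 0: AB
Step 1: FBBB
Step 2: BEBBB
Step 3: BBBBBB
Step 4: BBBBBB  (unchanged — fixed point at step 3)


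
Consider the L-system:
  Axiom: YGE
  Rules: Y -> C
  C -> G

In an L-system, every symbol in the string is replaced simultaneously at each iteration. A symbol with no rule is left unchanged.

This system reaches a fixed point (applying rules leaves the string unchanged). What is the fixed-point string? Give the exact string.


Answer: GGE

Derivation:
Step 0: YGE
Step 1: CGE
Step 2: GGE
Step 3: GGE  (unchanged — fixed point at step 2)


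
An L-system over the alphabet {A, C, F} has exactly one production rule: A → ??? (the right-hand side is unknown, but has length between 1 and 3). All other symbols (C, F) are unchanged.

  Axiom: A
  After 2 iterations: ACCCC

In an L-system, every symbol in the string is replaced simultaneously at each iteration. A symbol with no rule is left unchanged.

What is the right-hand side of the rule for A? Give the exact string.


Trying A → ACC:
  Step 0: A
  Step 1: ACC
  Step 2: ACCCC
Matches the given result.

Answer: ACC


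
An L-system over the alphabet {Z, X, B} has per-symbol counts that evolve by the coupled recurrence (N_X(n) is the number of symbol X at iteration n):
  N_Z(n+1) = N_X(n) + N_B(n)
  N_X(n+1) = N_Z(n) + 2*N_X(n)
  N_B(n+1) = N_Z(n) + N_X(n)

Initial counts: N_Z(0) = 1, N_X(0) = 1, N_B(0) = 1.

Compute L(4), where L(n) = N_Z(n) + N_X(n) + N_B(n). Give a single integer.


Answer: 123

Derivation:
Step 0: N_Z=1, N_X=1, N_B=1, L=3
Step 1: N_Z=2, N_X=3, N_B=2, L=7
Step 2: N_Z=5, N_X=8, N_B=5, L=18
Step 3: N_Z=13, N_X=21, N_B=13, L=47
Step 4: N_Z=34, N_X=55, N_B=34, L=123


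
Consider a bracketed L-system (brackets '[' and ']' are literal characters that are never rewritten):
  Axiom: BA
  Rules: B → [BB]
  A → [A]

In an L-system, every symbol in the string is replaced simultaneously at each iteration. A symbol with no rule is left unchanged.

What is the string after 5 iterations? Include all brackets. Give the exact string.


Answer: [[[[[BB][BB]][[BB][BB]]][[[BB][BB]][[BB][BB]]]][[[[BB][BB]][[BB][BB]]][[[BB][BB]][[BB][BB]]]]][[[[[A]]]]]

Derivation:
Step 0: BA
Step 1: [BB][A]
Step 2: [[BB][BB]][[A]]
Step 3: [[[BB][BB]][[BB][BB]]][[[A]]]
Step 4: [[[[BB][BB]][[BB][BB]]][[[BB][BB]][[BB][BB]]]][[[[A]]]]
Step 5: [[[[[BB][BB]][[BB][BB]]][[[BB][BB]][[BB][BB]]]][[[[BB][BB]][[BB][BB]]][[[BB][BB]][[BB][BB]]]]][[[[[A]]]]]


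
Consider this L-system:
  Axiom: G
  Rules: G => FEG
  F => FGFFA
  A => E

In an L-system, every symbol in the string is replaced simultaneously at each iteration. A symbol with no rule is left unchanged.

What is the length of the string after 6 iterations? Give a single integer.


Step 0: length = 1
Step 1: length = 3
Step 2: length = 9
Step 3: length = 29
Step 4: length = 97
Step 5: length = 329
Step 6: length = 1121

Answer: 1121


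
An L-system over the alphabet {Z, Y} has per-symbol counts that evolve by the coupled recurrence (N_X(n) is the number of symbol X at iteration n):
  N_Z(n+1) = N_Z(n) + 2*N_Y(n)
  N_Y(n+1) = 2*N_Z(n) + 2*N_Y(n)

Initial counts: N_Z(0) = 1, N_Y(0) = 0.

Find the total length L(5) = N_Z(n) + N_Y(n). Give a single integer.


Step 0: N_Z=1, N_Y=0, L=1
Step 1: N_Z=1, N_Y=2, L=3
Step 2: N_Z=5, N_Y=6, L=11
Step 3: N_Z=17, N_Y=22, L=39
Step 4: N_Z=61, N_Y=78, L=139
Step 5: N_Z=217, N_Y=278, L=495

Answer: 495


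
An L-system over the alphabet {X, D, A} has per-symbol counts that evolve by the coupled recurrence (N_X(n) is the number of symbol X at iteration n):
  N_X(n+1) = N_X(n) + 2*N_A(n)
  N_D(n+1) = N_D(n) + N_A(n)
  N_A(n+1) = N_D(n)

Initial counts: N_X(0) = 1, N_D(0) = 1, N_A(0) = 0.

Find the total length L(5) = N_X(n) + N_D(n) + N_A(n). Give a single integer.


Answer: 28

Derivation:
Step 0: N_X=1, N_D=1, N_A=0, L=2
Step 1: N_X=1, N_D=1, N_A=1, L=3
Step 2: N_X=3, N_D=2, N_A=1, L=6
Step 3: N_X=5, N_D=3, N_A=2, L=10
Step 4: N_X=9, N_D=5, N_A=3, L=17
Step 5: N_X=15, N_D=8, N_A=5, L=28


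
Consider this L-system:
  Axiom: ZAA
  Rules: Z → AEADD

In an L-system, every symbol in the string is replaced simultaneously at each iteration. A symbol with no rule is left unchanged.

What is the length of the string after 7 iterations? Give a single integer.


Step 0: length = 3
Step 1: length = 7
Step 2: length = 7
Step 3: length = 7
Step 4: length = 7
Step 5: length = 7
Step 6: length = 7
Step 7: length = 7

Answer: 7


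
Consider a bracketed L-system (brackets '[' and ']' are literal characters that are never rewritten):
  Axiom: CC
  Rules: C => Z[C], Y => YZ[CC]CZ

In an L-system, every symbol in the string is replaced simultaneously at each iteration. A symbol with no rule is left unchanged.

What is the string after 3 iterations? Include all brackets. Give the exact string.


Step 0: CC
Step 1: Z[C]Z[C]
Step 2: Z[Z[C]]Z[Z[C]]
Step 3: Z[Z[Z[C]]]Z[Z[Z[C]]]

Answer: Z[Z[Z[C]]]Z[Z[Z[C]]]


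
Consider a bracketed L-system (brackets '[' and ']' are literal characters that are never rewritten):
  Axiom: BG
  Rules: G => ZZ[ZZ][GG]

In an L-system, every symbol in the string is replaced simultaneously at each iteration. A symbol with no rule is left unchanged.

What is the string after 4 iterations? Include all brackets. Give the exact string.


Answer: BZZ[ZZ][ZZ[ZZ][ZZ[ZZ][ZZ[ZZ][GG]ZZ[ZZ][GG]]ZZ[ZZ][ZZ[ZZ][GG]ZZ[ZZ][GG]]]ZZ[ZZ][ZZ[ZZ][ZZ[ZZ][GG]ZZ[ZZ][GG]]ZZ[ZZ][ZZ[ZZ][GG]ZZ[ZZ][GG]]]]

Derivation:
Step 0: BG
Step 1: BZZ[ZZ][GG]
Step 2: BZZ[ZZ][ZZ[ZZ][GG]ZZ[ZZ][GG]]
Step 3: BZZ[ZZ][ZZ[ZZ][ZZ[ZZ][GG]ZZ[ZZ][GG]]ZZ[ZZ][ZZ[ZZ][GG]ZZ[ZZ][GG]]]
Step 4: BZZ[ZZ][ZZ[ZZ][ZZ[ZZ][ZZ[ZZ][GG]ZZ[ZZ][GG]]ZZ[ZZ][ZZ[ZZ][GG]ZZ[ZZ][GG]]]ZZ[ZZ][ZZ[ZZ][ZZ[ZZ][GG]ZZ[ZZ][GG]]ZZ[ZZ][ZZ[ZZ][GG]ZZ[ZZ][GG]]]]


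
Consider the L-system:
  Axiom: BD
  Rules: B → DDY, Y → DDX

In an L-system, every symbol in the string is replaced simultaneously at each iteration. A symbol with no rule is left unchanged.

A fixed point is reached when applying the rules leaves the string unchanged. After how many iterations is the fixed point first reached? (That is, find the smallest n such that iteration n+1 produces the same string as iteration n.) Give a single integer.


Step 0: BD
Step 1: DDYD
Step 2: DDDDXD
Step 3: DDDDXD  (unchanged — fixed point at step 2)

Answer: 2


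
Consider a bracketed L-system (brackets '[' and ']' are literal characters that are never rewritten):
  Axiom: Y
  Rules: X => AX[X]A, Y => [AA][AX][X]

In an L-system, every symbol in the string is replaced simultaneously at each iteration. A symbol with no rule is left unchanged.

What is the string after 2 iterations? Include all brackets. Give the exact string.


Step 0: Y
Step 1: [AA][AX][X]
Step 2: [AA][AAX[X]A][AX[X]A]

Answer: [AA][AAX[X]A][AX[X]A]


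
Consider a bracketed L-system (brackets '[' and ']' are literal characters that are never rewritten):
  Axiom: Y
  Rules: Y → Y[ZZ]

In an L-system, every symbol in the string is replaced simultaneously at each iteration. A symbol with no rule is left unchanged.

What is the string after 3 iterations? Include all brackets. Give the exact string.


Answer: Y[ZZ][ZZ][ZZ]

Derivation:
Step 0: Y
Step 1: Y[ZZ]
Step 2: Y[ZZ][ZZ]
Step 3: Y[ZZ][ZZ][ZZ]


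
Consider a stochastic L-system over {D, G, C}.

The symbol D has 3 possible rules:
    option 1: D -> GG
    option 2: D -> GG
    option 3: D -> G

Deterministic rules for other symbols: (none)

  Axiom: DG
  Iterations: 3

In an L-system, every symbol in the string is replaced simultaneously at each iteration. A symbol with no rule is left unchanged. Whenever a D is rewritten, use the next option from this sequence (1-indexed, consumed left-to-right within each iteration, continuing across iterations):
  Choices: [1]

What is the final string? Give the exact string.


Answer: GGG

Derivation:
Step 0: DG
Step 1: GGG  (used choices [1])
Step 2: GGG  (used choices [])
Step 3: GGG  (used choices [])
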